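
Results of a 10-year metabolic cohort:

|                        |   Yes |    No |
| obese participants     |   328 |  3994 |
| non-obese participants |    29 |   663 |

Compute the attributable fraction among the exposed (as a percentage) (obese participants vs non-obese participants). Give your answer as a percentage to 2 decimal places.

44.78%

risk, obese participants = 328/4322 = 0.07589
risk, non-obese participants = 29/692 = 0.04191
AR% = (0.07589 − 0.04191) / 0.07589 = 0.4478 → 44.78%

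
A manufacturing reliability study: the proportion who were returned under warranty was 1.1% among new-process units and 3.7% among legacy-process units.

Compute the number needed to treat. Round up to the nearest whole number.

39

absolute risk difference = 0.026000
1 / 0.026000 = 38.462 → round up → 39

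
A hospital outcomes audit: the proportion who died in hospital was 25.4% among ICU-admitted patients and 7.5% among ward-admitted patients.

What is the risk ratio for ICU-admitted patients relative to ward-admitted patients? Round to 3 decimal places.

RR = 0.2540 / 0.0750 = 3.387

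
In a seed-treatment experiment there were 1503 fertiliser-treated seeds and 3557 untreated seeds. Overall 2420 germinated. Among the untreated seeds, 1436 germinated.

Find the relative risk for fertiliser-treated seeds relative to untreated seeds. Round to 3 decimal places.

RR: 1.622

fertiliser-treated seeds with the outcome: 2420 − 1436 = 984
fertiliser-treated seeds without the outcome: 1503 − 984 = 519
untreated seeds without the outcome: 3557 − 1436 = 2121
risk, fertiliser-treated seeds = 984/1503 = 0.6547
risk, untreated seeds = 1436/3557 = 0.4037
RR = 0.6547 / 0.4037 = 1.622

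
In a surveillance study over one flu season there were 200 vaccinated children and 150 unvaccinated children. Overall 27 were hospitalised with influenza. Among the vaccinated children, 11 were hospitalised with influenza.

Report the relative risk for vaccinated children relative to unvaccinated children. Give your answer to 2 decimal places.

vaccinated children without the outcome: 200 − 11 = 189
unvaccinated children with the outcome: 27 − 11 = 16
unvaccinated children without the outcome: 150 − 16 = 134
risk, vaccinated children = 11/200 = 0.0550
risk, unvaccinated children = 16/150 = 0.1067
RR = 0.0550 / 0.1067 = 0.52

0.52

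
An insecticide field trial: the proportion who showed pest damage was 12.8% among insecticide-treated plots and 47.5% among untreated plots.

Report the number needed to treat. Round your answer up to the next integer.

NNT = 3

absolute risk difference = 0.347000
1 / 0.347000 = 2.882 → round up → 3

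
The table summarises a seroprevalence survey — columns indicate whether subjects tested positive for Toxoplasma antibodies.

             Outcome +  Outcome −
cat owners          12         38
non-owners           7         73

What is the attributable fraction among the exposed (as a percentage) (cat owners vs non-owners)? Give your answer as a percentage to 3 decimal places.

risk, cat owners = 12/50 = 0.2400
risk, non-owners = 7/80 = 0.0875
AR% = (0.2400 − 0.0875) / 0.2400 = 0.6354 → 63.542%

AR% = 63.542%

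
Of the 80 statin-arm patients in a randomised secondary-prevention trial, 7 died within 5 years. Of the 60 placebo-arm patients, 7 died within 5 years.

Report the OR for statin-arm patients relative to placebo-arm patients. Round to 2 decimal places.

odds, statin-arm patients = 7/73 = 0.0959
odds, placebo-arm patients = 7/53 = 0.1321
OR = 0.0959 / 0.1321 = 0.73

OR ≈ 0.73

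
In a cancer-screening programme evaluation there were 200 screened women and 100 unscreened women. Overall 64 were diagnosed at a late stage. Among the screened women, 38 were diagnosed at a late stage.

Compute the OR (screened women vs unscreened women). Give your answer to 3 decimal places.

0.668

screened women without the outcome: 200 − 38 = 162
unscreened women with the outcome: 64 − 38 = 26
unscreened women without the outcome: 100 − 26 = 74
OR = (38 × 74) / (162 × 26) = 2812/4212 ≈ 0.668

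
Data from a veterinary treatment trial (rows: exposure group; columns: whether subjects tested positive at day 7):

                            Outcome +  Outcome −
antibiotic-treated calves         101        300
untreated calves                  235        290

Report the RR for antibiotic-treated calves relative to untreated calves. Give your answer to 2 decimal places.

risk, antibiotic-treated calves = 101/401 = 0.2519
risk, untreated calves = 235/525 = 0.4476
RR = 0.2519 / 0.4476 = 0.56

0.56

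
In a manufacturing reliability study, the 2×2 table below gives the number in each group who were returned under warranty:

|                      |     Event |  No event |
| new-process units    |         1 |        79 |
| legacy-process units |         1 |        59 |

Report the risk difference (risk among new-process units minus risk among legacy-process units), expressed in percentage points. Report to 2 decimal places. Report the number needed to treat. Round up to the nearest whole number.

RD = -0.42; NNT = 240

risk, new-process units = 1/80 = 0.01250
risk, legacy-process units = 1/60 = 0.01667
risk difference = 0.01250 − 0.01667 = -0.00417 → -0.42 percentage points
absolute risk difference = 0.004167
1 / 0.004167 = 239.981 → round up → 240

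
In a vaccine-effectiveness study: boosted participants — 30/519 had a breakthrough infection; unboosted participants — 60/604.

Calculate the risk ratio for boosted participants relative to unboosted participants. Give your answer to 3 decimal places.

risk, boosted participants = 30/519 = 0.0578
risk, unboosted participants = 60/604 = 0.0993
RR = 0.0578 / 0.0993 = 0.582

0.582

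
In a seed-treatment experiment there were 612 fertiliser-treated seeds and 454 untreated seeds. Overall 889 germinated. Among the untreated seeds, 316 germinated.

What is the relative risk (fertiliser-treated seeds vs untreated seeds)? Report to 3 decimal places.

1.345

fertiliser-treated seeds with the outcome: 889 − 316 = 573
fertiliser-treated seeds without the outcome: 612 − 573 = 39
untreated seeds without the outcome: 454 − 316 = 138
risk, fertiliser-treated seeds = 573/612 = 0.9363
risk, untreated seeds = 316/454 = 0.6960
RR = 0.9363 / 0.6960 = 1.345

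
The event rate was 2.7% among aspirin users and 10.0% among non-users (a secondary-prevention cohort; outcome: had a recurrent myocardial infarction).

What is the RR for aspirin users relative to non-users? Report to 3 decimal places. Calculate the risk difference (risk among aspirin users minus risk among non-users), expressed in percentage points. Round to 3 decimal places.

RR = 0.02700 / 0.10000 = 0.270
risk difference = 0.02700 − 0.10000 = -0.07300 → -7.300 percentage points

RR = 0.270; RD = -7.300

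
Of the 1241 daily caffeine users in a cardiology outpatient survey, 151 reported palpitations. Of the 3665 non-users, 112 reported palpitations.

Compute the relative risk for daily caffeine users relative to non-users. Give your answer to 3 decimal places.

RR ≈ 3.982

risk, daily caffeine users = 151/1241 = 0.12168
risk, non-users = 112/3665 = 0.03056
RR = 0.12168 / 0.03056 = 3.982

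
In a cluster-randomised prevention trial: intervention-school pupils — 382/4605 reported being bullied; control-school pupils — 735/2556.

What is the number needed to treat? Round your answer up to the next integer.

NNT: 5

risk, intervention-school pupils = 382/4605 = 0.082953
risk, control-school pupils = 735/2556 = 0.287559
absolute risk difference = 0.204605
1 / 0.204605 = 4.887 → round up → 5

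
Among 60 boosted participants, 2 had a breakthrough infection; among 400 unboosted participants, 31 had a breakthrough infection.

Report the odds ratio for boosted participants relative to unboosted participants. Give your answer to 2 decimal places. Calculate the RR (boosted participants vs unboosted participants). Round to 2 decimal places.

odds, boosted participants = 2/58 = 0.03448
odds, unboosted participants = 31/369 = 0.08401
OR = 0.03448 / 0.08401 = 0.41
risk, boosted participants = 2/60 = 0.03333
risk, unboosted participants = 31/400 = 0.07750
RR = 0.03333 / 0.07750 = 0.43

OR = 0.41; RR = 0.43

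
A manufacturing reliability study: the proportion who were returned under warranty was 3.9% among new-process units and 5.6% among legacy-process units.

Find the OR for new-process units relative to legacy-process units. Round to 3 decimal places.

odds, new-process units = 0.03900/0.96100 = 0.04058
odds, legacy-process units = 0.05600/0.94400 = 0.05932
OR = 0.04058 / 0.05932 = 0.684

0.684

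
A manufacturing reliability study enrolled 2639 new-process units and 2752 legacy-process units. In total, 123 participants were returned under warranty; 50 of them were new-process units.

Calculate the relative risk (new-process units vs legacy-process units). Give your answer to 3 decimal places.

new-process units without the outcome: 2639 − 50 = 2589
legacy-process units with the outcome: 123 − 50 = 73
legacy-process units without the outcome: 2752 − 73 = 2679
risk, new-process units = 50/2639 = 0.01895
risk, legacy-process units = 73/2752 = 0.02653
RR = 0.01895 / 0.02653 = 0.714

RR: 0.714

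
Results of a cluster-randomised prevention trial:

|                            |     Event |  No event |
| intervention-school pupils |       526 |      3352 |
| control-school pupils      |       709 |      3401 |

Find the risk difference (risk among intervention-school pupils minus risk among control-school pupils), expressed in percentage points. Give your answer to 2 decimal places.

-3.69

risk, intervention-school pupils = 526/3878 = 0.1356
risk, control-school pupils = 709/4110 = 0.1725
risk difference = 0.1356 − 0.1725 = -0.0369 → -3.69 percentage points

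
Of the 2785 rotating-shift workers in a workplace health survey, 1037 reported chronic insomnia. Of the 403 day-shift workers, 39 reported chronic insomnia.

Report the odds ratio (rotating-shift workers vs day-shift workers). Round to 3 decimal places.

OR = (1037 × 364) / (1748 × 39) = 377468/68172 ≈ 5.537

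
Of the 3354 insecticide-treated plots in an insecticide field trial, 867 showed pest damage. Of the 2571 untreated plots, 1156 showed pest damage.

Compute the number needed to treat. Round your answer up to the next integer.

risk, insecticide-treated plots = 867/3354 = 0.258497
risk, untreated plots = 1156/2571 = 0.449630
absolute risk difference = 0.191133
1 / 0.191133 = 5.232 → round up → 6

NNT ≈ 6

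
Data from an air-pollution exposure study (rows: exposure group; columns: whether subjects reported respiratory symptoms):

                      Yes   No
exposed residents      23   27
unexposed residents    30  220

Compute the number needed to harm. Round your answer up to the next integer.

NNH = 3

risk, exposed residents = 23/50 = 0.460000
risk, unexposed residents = 30/250 = 0.120000
absolute risk difference = 0.340000
1 / 0.340000 = 2.941 → round up → 3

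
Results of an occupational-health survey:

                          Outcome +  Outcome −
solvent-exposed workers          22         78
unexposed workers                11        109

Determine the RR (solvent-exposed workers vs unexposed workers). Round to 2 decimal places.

2.40

risk, solvent-exposed workers = 22/100 = 0.2200
risk, unexposed workers = 11/120 = 0.0917
RR = 0.2200 / 0.0917 = 2.40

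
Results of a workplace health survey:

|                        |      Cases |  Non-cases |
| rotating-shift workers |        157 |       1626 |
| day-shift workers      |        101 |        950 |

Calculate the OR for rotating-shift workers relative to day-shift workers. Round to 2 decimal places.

0.91

odds, rotating-shift workers = 157/1626 = 0.0966
odds, day-shift workers = 101/950 = 0.1063
OR = 0.0966 / 0.1063 = 0.91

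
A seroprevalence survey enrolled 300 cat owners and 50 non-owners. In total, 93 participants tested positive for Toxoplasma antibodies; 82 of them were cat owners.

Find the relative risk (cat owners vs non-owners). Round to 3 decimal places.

cat owners without the outcome: 300 − 82 = 218
non-owners with the outcome: 93 − 82 = 11
non-owners without the outcome: 50 − 11 = 39
risk, cat owners = 82/300 = 0.2733
risk, non-owners = 11/50 = 0.2200
RR = 0.2733 / 0.2200 = 1.242

RR ≈ 1.242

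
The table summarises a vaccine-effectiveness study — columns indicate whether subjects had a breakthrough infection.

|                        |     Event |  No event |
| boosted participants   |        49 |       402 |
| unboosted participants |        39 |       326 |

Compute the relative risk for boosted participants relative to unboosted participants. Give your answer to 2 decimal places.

1.02

risk, boosted participants = 49/451 = 0.1086
risk, unboosted participants = 39/365 = 0.1068
RR = 0.1086 / 0.1068 = 1.02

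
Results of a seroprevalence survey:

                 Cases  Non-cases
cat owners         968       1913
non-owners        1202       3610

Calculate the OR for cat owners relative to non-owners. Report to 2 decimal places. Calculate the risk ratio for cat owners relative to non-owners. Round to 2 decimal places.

OR = (968 × 3610) / (1913 × 1202) = 3494480/2299426 ≈ 1.52
risk, cat owners = 968/2881 = 0.3360
risk, non-owners = 1202/4812 = 0.2498
RR = 0.3360 / 0.2498 = 1.35

OR = 1.52; RR = 1.35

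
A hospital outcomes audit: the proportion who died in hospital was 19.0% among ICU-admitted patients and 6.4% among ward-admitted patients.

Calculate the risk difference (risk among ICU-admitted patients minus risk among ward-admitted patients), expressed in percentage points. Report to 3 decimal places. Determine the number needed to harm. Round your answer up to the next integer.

RD = 12.600; NNH = 8

risk difference = 0.1900 − 0.0640 = 0.1260 → 12.600 percentage points
absolute risk difference = 0.126000
1 / 0.126000 = 7.937 → round up → 8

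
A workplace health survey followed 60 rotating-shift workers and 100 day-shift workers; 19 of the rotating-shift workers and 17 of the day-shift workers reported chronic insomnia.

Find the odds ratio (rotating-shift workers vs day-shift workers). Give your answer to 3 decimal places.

OR = (19 × 83) / (41 × 17) = 1577/697 ≈ 2.263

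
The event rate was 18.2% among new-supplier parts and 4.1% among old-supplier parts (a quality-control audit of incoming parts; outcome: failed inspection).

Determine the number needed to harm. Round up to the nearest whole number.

absolute risk difference = 0.141000
1 / 0.141000 = 7.092 → round up → 8

8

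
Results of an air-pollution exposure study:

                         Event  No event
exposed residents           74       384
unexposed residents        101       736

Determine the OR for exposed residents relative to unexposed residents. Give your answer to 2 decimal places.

odds, exposed residents = 74/384 = 0.1927
odds, unexposed residents = 101/736 = 0.1372
OR = 0.1927 / 0.1372 = 1.40

OR: 1.40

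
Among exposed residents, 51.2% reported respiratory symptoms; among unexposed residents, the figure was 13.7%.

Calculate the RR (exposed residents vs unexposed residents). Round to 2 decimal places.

RR = 0.5120 / 0.1370 = 3.74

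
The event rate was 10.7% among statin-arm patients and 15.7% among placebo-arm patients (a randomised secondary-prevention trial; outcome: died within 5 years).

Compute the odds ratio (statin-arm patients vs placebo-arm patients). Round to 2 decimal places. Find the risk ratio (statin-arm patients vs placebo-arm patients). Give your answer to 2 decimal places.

odds, statin-arm patients = 0.1070/0.8930 = 0.1198
odds, placebo-arm patients = 0.1570/0.8430 = 0.1862
OR = 0.1198 / 0.1862 = 0.64
RR = 0.1070 / 0.1570 = 0.68

OR = 0.64; RR = 0.68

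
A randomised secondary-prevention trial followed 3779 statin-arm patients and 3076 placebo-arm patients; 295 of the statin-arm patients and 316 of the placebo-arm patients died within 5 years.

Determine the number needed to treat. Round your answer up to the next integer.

41

risk, statin-arm patients = 295/3779 = 0.078063
risk, placebo-arm patients = 316/3076 = 0.102731
absolute risk difference = 0.024668
1 / 0.024668 = 40.538 → round up → 41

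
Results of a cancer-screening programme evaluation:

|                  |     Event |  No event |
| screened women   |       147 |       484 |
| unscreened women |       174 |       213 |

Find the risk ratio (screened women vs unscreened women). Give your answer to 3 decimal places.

RR = 0.518

risk, screened women = 147/631 = 0.2330
risk, unscreened women = 174/387 = 0.4496
RR = 0.2330 / 0.4496 = 0.518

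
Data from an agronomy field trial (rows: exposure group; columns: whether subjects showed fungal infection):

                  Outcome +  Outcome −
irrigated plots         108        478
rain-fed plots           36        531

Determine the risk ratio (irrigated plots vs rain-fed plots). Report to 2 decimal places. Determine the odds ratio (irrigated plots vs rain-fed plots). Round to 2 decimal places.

risk, irrigated plots = 108/586 = 0.1843
risk, rain-fed plots = 36/567 = 0.0635
RR = 0.1843 / 0.0635 = 2.90
OR = (108 × 531) / (478 × 36) = 57348/17208 ≈ 3.33

RR = 2.90; OR = 3.33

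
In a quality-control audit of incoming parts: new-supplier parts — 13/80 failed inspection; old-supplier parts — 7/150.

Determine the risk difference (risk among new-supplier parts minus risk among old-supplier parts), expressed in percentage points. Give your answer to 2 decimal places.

11.58

risk, new-supplier parts = 13/80 = 0.16250
risk, old-supplier parts = 7/150 = 0.04667
risk difference = 0.16250 − 0.04667 = 0.11583 → 11.58 percentage points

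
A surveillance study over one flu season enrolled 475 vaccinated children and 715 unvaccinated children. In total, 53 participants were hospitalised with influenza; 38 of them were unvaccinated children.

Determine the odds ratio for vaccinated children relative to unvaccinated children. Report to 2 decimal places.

OR = 0.58

vaccinated children with the outcome: 53 − 38 = 15
vaccinated children without the outcome: 475 − 15 = 460
unvaccinated children without the outcome: 715 − 38 = 677
odds, vaccinated children = 15/460 = 0.03261
odds, unvaccinated children = 38/677 = 0.05613
OR = 0.03261 / 0.05613 = 0.58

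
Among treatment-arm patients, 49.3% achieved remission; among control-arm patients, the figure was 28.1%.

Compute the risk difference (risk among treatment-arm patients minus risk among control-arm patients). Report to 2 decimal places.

risk difference = 0.4930 − 0.2810 = 0.21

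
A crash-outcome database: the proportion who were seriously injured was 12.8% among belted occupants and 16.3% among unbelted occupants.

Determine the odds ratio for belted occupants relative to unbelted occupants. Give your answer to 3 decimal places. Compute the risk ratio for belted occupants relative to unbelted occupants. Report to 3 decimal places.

odds, belted occupants = 0.1280/0.8720 = 0.1468
odds, unbelted occupants = 0.1630/0.8370 = 0.1947
OR = 0.1468 / 0.1947 = 0.754
RR = 0.1280 / 0.1630 = 0.785

OR = 0.754; RR = 0.785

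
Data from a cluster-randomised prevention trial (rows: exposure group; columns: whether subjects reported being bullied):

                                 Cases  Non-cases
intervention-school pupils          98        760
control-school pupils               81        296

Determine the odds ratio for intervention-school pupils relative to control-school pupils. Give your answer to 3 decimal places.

0.471

odds, intervention-school pupils = 98/760 = 0.1289
odds, control-school pupils = 81/296 = 0.2736
OR = 0.1289 / 0.2736 = 0.471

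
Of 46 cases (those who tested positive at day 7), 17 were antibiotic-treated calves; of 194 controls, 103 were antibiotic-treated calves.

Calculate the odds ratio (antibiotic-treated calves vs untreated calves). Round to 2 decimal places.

0.52

odds, antibiotic-treated calves = 17/103 = 0.1650
odds, untreated calves = 29/91 = 0.3187
OR = 0.1650 / 0.3187 = 0.52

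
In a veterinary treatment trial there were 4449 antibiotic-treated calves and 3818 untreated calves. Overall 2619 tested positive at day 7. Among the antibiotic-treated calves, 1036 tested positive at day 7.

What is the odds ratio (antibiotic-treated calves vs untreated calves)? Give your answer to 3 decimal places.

0.429

antibiotic-treated calves without the outcome: 4449 − 1036 = 3413
untreated calves with the outcome: 2619 − 1036 = 1583
untreated calves without the outcome: 3818 − 1583 = 2235
OR = (1036 × 2235) / (3413 × 1583) = 2315460/5402779 ≈ 0.429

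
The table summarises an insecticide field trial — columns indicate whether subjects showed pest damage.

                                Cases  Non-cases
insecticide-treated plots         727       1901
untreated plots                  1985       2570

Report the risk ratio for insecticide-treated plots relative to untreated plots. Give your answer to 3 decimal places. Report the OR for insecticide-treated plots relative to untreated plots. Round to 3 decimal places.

risk, insecticide-treated plots = 727/2628 = 0.2766
risk, untreated plots = 1985/4555 = 0.4358
RR = 0.2766 / 0.4358 = 0.635
OR = (727 × 2570) / (1901 × 1985) = 1868390/3773485 ≈ 0.495

RR = 0.635; OR = 0.495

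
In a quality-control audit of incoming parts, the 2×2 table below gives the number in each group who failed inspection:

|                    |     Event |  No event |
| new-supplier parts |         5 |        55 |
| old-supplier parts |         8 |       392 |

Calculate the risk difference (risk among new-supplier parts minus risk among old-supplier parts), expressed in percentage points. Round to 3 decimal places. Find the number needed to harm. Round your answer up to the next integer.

risk, new-supplier parts = 5/60 = 0.08333
risk, old-supplier parts = 8/400 = 0.02000
risk difference = 0.08333 − 0.02000 = 0.06333 → 6.333 percentage points
absolute risk difference = 0.063333
1 / 0.063333 = 15.790 → round up → 16

RD = 6.333; NNH = 16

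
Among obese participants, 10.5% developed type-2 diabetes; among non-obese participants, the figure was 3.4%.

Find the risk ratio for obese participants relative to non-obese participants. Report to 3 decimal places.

RR = 0.10500 / 0.03400 = 3.088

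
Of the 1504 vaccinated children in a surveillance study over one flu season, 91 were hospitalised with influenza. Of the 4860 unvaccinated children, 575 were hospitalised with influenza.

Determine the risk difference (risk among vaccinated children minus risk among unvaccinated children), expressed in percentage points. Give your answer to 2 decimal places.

RD ≈ -5.78

risk, vaccinated children = 91/1504 = 0.0605
risk, unvaccinated children = 575/4860 = 0.1183
risk difference = 0.0605 − 0.1183 = -0.0578 → -5.78 percentage points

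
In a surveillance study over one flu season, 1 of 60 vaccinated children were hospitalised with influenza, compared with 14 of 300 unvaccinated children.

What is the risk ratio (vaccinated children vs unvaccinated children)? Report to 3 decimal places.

RR ≈ 0.357

risk, vaccinated children = 1/60 = 0.01667
risk, unvaccinated children = 14/300 = 0.04667
RR = 0.01667 / 0.04667 = 0.357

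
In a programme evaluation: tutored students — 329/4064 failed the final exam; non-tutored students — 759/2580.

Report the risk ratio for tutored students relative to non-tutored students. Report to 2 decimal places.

risk, tutored students = 329/4064 = 0.0810
risk, non-tutored students = 759/2580 = 0.2942
RR = 0.0810 / 0.2942 = 0.28

0.28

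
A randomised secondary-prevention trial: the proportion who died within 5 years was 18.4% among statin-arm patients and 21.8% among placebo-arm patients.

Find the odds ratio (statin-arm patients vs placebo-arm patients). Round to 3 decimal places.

odds, statin-arm patients = 0.1840/0.8160 = 0.2255
odds, placebo-arm patients = 0.2180/0.7820 = 0.2788
OR = 0.2255 / 0.2788 = 0.809

OR ≈ 0.809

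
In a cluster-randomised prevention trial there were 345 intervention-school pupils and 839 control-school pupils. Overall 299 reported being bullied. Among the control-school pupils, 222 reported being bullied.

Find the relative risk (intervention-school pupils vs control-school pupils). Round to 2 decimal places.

intervention-school pupils with the outcome: 299 − 222 = 77
intervention-school pupils without the outcome: 345 − 77 = 268
control-school pupils without the outcome: 839 − 222 = 617
risk, intervention-school pupils = 77/345 = 0.2232
risk, control-school pupils = 222/839 = 0.2646
RR = 0.2232 / 0.2646 = 0.84

0.84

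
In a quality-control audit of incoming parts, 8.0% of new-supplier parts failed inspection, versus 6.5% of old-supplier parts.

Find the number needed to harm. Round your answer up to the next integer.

absolute risk difference = 0.015000
1 / 0.015000 = 66.667 → round up → 67

NNH = 67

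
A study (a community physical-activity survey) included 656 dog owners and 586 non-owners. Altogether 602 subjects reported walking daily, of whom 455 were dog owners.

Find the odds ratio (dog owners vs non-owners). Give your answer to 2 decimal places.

dog owners without the outcome: 656 − 455 = 201
non-owners with the outcome: 602 − 455 = 147
non-owners without the outcome: 586 − 147 = 439
OR = (455 × 439) / (201 × 147) = 199745/29547 ≈ 6.76

6.76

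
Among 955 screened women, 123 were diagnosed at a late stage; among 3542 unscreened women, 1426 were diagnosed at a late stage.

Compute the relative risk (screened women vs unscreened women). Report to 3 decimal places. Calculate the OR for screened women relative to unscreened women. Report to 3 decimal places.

risk, screened women = 123/955 = 0.1288
risk, unscreened women = 1426/3542 = 0.4026
RR = 0.1288 / 0.4026 = 0.320
OR = (123 × 2116) / (832 × 1426) = 260268/1186432 ≈ 0.219

RR = 0.320; OR = 0.219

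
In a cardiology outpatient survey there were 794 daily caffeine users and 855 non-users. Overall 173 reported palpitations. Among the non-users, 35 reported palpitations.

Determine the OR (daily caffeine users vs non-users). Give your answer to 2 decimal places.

OR ≈ 4.93

daily caffeine users with the outcome: 173 − 35 = 138
daily caffeine users without the outcome: 794 − 138 = 656
non-users without the outcome: 855 − 35 = 820
OR = (138 × 820) / (656 × 35) = 113160/22960 ≈ 4.93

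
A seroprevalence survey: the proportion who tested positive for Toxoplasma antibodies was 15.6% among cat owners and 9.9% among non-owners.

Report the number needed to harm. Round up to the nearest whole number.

NNH ≈ 18

absolute risk difference = 0.057000
1 / 0.057000 = 17.544 → round up → 18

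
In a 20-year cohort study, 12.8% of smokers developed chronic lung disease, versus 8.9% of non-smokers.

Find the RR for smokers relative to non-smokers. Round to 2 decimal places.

RR = 0.1280 / 0.0890 = 1.44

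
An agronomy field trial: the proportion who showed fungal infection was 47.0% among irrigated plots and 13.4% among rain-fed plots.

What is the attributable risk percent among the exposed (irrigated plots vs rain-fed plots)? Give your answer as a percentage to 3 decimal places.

AR% = (0.4700 − 0.1340) / 0.4700 = 0.7149 → 71.489%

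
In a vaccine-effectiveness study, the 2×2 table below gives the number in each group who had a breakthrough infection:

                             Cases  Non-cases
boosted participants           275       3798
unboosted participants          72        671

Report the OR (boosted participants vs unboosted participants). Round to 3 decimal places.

OR: 0.675

odds, boosted participants = 275/3798 = 0.0724
odds, unboosted participants = 72/671 = 0.1073
OR = 0.0724 / 0.1073 = 0.675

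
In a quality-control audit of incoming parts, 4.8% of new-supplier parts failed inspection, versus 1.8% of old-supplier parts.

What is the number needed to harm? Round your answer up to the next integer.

absolute risk difference = 0.030000
1 / 0.030000 = 33.333 → round up → 34

34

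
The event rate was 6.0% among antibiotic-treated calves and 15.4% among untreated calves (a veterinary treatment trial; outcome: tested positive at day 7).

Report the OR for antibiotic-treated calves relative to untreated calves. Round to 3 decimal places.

OR: 0.351

odds, antibiotic-treated calves = 0.0600/0.9400 = 0.0638
odds, untreated calves = 0.1540/0.8460 = 0.1820
OR = 0.0638 / 0.1820 = 0.351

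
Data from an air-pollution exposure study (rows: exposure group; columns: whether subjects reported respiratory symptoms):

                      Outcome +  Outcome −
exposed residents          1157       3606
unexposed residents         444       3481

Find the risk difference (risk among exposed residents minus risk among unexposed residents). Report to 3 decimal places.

risk, exposed residents = 1157/4763 = 0.2429
risk, unexposed residents = 444/3925 = 0.1131
risk difference = 0.2429 − 0.1131 = 0.130

RD: 0.130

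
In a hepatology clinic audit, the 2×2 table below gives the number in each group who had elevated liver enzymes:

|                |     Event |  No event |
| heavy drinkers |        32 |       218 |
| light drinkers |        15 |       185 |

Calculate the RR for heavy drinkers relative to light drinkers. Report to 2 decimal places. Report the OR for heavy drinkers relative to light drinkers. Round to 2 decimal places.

RR = 1.71; OR = 1.81

risk, heavy drinkers = 32/250 = 0.1280
risk, light drinkers = 15/200 = 0.0750
RR = 0.1280 / 0.0750 = 1.71
OR = (32 × 185) / (218 × 15) = 5920/3270 ≈ 1.81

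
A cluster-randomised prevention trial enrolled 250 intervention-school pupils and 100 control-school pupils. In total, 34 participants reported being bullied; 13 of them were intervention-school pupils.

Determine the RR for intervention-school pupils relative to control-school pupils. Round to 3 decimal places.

intervention-school pupils without the outcome: 250 − 13 = 237
control-school pupils with the outcome: 34 − 13 = 21
control-school pupils without the outcome: 100 − 21 = 79
risk, intervention-school pupils = 13/250 = 0.0520
risk, control-school pupils = 21/100 = 0.2100
RR = 0.0520 / 0.2100 = 0.248

0.248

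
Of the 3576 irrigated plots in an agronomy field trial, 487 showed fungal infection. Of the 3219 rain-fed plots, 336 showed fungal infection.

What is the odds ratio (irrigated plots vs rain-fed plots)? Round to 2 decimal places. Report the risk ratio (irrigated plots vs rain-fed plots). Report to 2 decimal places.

OR = 1.35; RR = 1.30

odds, irrigated plots = 487/3089 = 0.1577
odds, rain-fed plots = 336/2883 = 0.1165
OR = 0.1577 / 0.1165 = 1.35
risk, irrigated plots = 487/3576 = 0.1362
risk, rain-fed plots = 336/3219 = 0.1044
RR = 0.1362 / 0.1044 = 1.30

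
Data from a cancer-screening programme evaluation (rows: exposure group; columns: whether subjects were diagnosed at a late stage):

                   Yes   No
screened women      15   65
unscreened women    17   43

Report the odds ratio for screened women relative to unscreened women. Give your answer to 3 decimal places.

OR = (15 × 43) / (65 × 17) = 645/1105 ≈ 0.584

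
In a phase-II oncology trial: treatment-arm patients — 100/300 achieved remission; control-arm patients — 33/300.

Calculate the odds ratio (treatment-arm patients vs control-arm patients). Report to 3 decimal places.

4.045

odds, treatment-arm patients = 100/200 = 0.5000
odds, control-arm patients = 33/267 = 0.1236
OR = 0.5000 / 0.1236 = 4.045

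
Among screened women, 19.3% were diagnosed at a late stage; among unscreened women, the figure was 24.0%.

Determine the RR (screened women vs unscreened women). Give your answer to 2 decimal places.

RR = 0.1930 / 0.2400 = 0.80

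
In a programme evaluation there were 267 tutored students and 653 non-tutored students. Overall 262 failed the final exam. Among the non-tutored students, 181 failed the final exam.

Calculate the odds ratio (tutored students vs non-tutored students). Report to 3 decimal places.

tutored students with the outcome: 262 − 181 = 81
tutored students without the outcome: 267 − 81 = 186
non-tutored students without the outcome: 653 − 181 = 472
odds, tutored students = 81/186 = 0.4355
odds, non-tutored students = 181/472 = 0.3835
OR = 0.4355 / 0.3835 = 1.136

OR = 1.136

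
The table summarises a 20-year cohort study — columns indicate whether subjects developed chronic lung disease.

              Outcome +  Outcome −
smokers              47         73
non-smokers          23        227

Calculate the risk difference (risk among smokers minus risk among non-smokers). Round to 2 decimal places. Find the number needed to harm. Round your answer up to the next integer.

risk, smokers = 47/120 = 0.3917
risk, non-smokers = 23/250 = 0.0920
risk difference = 0.3917 − 0.0920 = 0.30
absolute risk difference = 0.299667
1 / 0.299667 = 3.337 → round up → 4

RD = 0.30; NNH = 4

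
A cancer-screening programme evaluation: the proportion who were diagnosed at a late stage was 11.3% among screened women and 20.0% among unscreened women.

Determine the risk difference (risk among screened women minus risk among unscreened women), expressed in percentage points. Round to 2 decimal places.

RD ≈ -8.70

risk difference = 0.1130 − 0.2000 = -0.0870 → -8.70 percentage points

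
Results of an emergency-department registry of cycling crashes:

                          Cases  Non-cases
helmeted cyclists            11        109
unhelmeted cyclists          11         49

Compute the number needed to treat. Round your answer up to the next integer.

NNT = 11

risk, helmeted cyclists = 11/120 = 0.091667
risk, unhelmeted cyclists = 11/60 = 0.183333
absolute risk difference = 0.091667
1 / 0.091667 = 10.909 → round up → 11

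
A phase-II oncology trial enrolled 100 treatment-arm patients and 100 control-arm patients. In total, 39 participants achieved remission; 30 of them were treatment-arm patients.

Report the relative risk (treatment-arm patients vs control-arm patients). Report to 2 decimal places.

treatment-arm patients without the outcome: 100 − 30 = 70
control-arm patients with the outcome: 39 − 30 = 9
control-arm patients without the outcome: 100 − 9 = 91
risk, treatment-arm patients = 30/100 = 0.3000
risk, control-arm patients = 9/100 = 0.0900
RR = 0.3000 / 0.0900 = 3.33

3.33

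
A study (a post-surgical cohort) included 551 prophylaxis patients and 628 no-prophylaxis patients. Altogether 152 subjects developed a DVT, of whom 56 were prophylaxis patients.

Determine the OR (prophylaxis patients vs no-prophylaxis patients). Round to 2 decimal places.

prophylaxis patients without the outcome: 551 − 56 = 495
no-prophylaxis patients with the outcome: 152 − 56 = 96
no-prophylaxis patients without the outcome: 628 − 96 = 532
OR = (56 × 532) / (495 × 96) = 29792/47520 ≈ 0.63

0.63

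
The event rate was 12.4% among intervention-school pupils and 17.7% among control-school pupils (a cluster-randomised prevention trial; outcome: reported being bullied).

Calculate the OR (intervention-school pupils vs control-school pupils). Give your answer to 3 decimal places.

odds, intervention-school pupils = 0.1240/0.8760 = 0.1416
odds, control-school pupils = 0.1770/0.8230 = 0.2151
OR = 0.1416 / 0.2151 = 0.658

OR = 0.658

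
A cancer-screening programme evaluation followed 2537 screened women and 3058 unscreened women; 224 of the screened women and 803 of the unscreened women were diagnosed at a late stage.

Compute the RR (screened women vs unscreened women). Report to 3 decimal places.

risk, screened women = 224/2537 = 0.0883
risk, unscreened women = 803/3058 = 0.2626
RR = 0.0883 / 0.2626 = 0.336

RR: 0.336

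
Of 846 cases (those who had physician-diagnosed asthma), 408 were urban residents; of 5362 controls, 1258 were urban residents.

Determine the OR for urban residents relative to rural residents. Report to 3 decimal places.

odds, urban residents = 408/1258 = 0.3243
odds, rural residents = 438/4104 = 0.1067
OR = 0.3243 / 0.1067 = 3.039

3.039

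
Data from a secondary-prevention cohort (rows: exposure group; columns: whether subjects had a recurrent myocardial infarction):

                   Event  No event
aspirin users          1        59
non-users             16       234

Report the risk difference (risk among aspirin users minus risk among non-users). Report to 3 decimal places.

RD = -0.047

risk, aspirin users = 1/60 = 0.01667
risk, non-users = 16/250 = 0.06400
risk difference = 0.01667 − 0.06400 = -0.047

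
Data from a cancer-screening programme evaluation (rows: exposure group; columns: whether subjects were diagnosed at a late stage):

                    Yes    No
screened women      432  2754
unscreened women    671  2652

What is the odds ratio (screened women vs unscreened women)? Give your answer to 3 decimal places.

0.620

odds, screened women = 432/2754 = 0.1569
odds, unscreened women = 671/2652 = 0.2530
OR = 0.1569 / 0.2530 = 0.620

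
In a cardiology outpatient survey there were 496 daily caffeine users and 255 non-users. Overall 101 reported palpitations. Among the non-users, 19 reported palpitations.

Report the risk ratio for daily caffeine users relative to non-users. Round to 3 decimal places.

daily caffeine users with the outcome: 101 − 19 = 82
daily caffeine users without the outcome: 496 − 82 = 414
non-users without the outcome: 255 − 19 = 236
risk, daily caffeine users = 82/496 = 0.1653
risk, non-users = 19/255 = 0.0745
RR = 0.1653 / 0.0745 = 2.219

2.219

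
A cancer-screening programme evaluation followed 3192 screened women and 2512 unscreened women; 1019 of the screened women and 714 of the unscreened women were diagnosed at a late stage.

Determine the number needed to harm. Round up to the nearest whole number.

29

risk, screened women = 1019/3192 = 0.319236
risk, unscreened women = 714/2512 = 0.284236
absolute risk difference = 0.035000
1 / 0.035000 = 28.571 → round up → 29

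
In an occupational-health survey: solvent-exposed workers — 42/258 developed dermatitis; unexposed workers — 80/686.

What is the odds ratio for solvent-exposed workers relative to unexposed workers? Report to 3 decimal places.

OR = (42 × 606) / (216 × 80) = 25452/17280 ≈ 1.473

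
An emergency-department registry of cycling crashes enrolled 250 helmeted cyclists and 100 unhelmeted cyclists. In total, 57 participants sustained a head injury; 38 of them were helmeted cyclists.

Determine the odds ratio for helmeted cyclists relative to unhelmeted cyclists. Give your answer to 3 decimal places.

0.764

helmeted cyclists without the outcome: 250 − 38 = 212
unhelmeted cyclists with the outcome: 57 − 38 = 19
unhelmeted cyclists without the outcome: 100 − 19 = 81
OR = (38 × 81) / (212 × 19) = 3078/4028 ≈ 0.764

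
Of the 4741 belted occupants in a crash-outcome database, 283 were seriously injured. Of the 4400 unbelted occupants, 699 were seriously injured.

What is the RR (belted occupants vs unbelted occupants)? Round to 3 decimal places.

risk, belted occupants = 283/4741 = 0.0597
risk, unbelted occupants = 699/4400 = 0.1589
RR = 0.0597 / 0.1589 = 0.376

RR = 0.376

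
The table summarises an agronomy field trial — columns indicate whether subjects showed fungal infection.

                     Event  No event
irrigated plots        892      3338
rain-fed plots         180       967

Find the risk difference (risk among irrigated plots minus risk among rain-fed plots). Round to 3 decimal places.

risk, irrigated plots = 892/4230 = 0.2109
risk, rain-fed plots = 180/1147 = 0.1569
risk difference = 0.2109 − 0.1569 = 0.054

RD = 0.054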